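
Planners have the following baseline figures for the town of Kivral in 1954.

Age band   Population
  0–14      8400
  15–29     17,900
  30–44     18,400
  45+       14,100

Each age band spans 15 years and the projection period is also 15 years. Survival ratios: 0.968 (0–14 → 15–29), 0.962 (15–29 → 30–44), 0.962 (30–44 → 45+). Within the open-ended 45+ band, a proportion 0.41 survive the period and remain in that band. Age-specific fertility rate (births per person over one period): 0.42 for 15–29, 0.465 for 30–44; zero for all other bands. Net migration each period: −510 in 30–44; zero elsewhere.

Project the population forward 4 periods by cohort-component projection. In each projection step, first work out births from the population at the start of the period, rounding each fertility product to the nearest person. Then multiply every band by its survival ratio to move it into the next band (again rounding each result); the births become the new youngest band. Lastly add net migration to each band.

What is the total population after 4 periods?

Period 1:
Births: 17900 × 0.42 = 7518 ; 18400 × 0.465 = 8556 ⇒ total 16074
15–29: 8400 × 0.968 = 8131
30–44: 17900 × 0.962 = 17220
45+: 18400 × 0.962 + 14100 × 0.41 = 17701 + 5781 = 23482
Net migration: 30–44 − 510 → 16710
Population now: 0–14=16074, 15–29=8131, 30–44=16710, 45+=23482
Period 2:
Births: 8131 × 0.42 = 3415 ; 16710 × 0.465 = 7770 ⇒ total 11185
15–29: 16074 × 0.968 = 15560
30–44: 8131 × 0.962 = 7822
45+: 16710 × 0.962 + 23482 × 0.41 = 16075 + 9628 = 25703
Net migration: 30–44 − 510 → 7312
Population now: 0–14=11185, 15–29=15560, 30–44=7312, 45+=25703
Period 3:
Births: 15560 × 0.42 = 6535 ; 7312 × 0.465 = 3400 ⇒ total 9935
15–29: 11185 × 0.968 = 10827
30–44: 15560 × 0.962 = 14969
45+: 7312 × 0.962 + 25703 × 0.41 = 7034 + 10538 = 17572
Net migration: 30–44 − 510 → 14459
Population now: 0–14=9935, 15–29=10827, 30–44=14459, 45+=17572
Period 4:
Births: 10827 × 0.42 = 4547 ; 14459 × 0.465 = 6723 ⇒ total 11270
15–29: 9935 × 0.968 = 9617
30–44: 10827 × 0.962 = 10416
45+: 14459 × 0.962 + 17572 × 0.41 = 13910 + 7205 = 21115
Net migration: 30–44 − 510 → 9906
Population now: 0–14=11270, 15–29=9617, 30–44=9906, 45+=21115
Total after period 4: 11270 + 9617 + 9906 + 21115 = 51908

51908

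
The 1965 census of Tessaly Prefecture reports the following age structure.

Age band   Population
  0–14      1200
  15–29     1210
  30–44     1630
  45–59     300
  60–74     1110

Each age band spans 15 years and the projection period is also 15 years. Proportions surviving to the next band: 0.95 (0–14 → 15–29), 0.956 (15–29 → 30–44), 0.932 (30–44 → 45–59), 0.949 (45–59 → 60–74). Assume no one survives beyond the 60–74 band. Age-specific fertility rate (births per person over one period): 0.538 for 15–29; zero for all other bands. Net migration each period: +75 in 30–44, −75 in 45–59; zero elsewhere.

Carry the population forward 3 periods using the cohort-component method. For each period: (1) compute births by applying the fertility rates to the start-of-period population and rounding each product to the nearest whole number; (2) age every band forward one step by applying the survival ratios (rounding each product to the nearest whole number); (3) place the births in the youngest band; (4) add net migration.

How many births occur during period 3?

332

Period 1:
Births: 1210 * 0.538 = 651
15–29: 1200 * 0.95 = 1140
30–44: 1210 * 0.956 = 1157
45–59: 1630 * 0.932 = 1519
60–74: 300 * 0.949 = 285
Net migration: 30–44 + 75 → 1232; 45–59 − 75 → 1444
→ [651, 1140, 1232, 1444, 285]
Period 2:
Births: 1140 * 0.538 = 613
15–29: 651 * 0.95 = 618
30–44: 1140 * 0.956 = 1090
45–59: 1232 * 0.932 = 1148
60–74: 1444 * 0.949 = 1370
Net migration: 30–44 + 75 → 1165; 45–59 − 75 → 1073
→ [613, 618, 1165, 1073, 1370]
Period 3:
Births: 618 * 0.538 = 332
15–29: 613 * 0.95 = 582
30–44: 618 * 0.956 = 591
45–59: 1165 * 0.932 = 1086
60–74: 1073 * 0.949 = 1018
Net migration: 30–44 + 75 → 666; 45–59 − 75 → 1011
→ [332, 582, 666, 1011, 1018]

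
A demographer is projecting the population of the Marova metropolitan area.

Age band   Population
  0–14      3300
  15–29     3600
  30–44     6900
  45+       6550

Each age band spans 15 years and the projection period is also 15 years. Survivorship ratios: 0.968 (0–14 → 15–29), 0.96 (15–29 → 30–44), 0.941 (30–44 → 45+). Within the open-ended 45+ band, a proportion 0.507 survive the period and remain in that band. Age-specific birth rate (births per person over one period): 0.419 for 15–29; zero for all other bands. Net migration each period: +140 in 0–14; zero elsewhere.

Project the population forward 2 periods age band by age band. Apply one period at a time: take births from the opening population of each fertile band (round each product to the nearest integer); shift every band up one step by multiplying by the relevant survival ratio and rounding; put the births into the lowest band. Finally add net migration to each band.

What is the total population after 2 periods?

14367

[period 1]
Births: 3600 × 0.419 = 1508
15–29: 3300 × 0.968 = 3194
30–44: 3600 × 0.96 = 3456
45+: 6900 × 0.941 + 6550 × 0.507 = 6493 + 3321 = 9814
Net migration: 0–14 + 140 → 1648
End of period: [1648, 3194, 3456, 9814]
[period 2]
Births: 3194 × 0.419 = 1338
15–29: 1648 × 0.968 = 1595
30–44: 3194 × 0.96 = 3066
45+: 3456 × 0.941 + 9814 × 0.507 = 3252 + 4976 = 8228
Net migration: 0–14 + 140 → 1478
End of period: [1478, 1595, 3066, 8228]
Total after period 2: 1478 + 1595 + 3066 + 8228 = 14367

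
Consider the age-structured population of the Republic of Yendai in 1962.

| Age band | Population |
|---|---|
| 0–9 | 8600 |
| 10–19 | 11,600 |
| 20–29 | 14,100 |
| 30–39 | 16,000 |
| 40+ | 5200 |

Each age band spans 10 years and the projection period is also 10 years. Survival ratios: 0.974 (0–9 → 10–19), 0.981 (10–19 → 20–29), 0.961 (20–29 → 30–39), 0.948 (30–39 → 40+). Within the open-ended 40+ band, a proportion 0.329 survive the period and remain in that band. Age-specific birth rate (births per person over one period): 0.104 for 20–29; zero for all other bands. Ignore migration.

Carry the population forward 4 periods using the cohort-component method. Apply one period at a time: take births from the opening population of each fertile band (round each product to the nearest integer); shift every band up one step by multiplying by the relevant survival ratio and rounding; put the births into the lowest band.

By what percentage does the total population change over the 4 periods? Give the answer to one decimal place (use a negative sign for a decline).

Call the groups 1 to 5, youngest first.
After projecting period 1:
Births: 14100 * 0.104 = 1466
Group 2: 8600 * 0.974 = 8376
Group 3: 11600 * 0.981 = 11380
Group 4: 14100 * 0.961 = 13550
Group 5: 16000 * 0.948 + 5200 * 0.329 = 15168 + 1711 = 16879
End of period: [1466, 8376, 11380, 13550, 16879]
After projecting period 2:
Births: 11380 * 0.104 = 1184
Group 2: 1466 * 0.974 = 1428
Group 3: 8376 * 0.981 = 8217
Group 4: 11380 * 0.961 = 10936
Group 5: 13550 * 0.948 + 16879 * 0.329 = 12845 + 5553 = 18398
End of period: [1184, 1428, 8217, 10936, 18398]
After projecting period 3:
Births: 8217 * 0.104 = 855
Group 2: 1184 * 0.974 = 1153
Group 3: 1428 * 0.981 = 1401
Group 4: 8217 * 0.961 = 7897
Group 5: 10936 * 0.948 + 18398 * 0.329 = 10367 + 6053 = 16420
End of period: [855, 1153, 1401, 7897, 16420]
After projecting period 4:
Births: 1401 * 0.104 = 146
Group 2: 855 * 0.974 = 833
Group 3: 1153 * 0.981 = 1131
Group 4: 1401 * 0.961 = 1346
Group 5: 7897 * 0.948 + 16420 * 0.329 = 7486 + 5402 = 12888
End of period: [146, 833, 1131, 1346, 12888]
Total: 55500 → 16344; change = -39156; percentage change = -70.6%

-70.6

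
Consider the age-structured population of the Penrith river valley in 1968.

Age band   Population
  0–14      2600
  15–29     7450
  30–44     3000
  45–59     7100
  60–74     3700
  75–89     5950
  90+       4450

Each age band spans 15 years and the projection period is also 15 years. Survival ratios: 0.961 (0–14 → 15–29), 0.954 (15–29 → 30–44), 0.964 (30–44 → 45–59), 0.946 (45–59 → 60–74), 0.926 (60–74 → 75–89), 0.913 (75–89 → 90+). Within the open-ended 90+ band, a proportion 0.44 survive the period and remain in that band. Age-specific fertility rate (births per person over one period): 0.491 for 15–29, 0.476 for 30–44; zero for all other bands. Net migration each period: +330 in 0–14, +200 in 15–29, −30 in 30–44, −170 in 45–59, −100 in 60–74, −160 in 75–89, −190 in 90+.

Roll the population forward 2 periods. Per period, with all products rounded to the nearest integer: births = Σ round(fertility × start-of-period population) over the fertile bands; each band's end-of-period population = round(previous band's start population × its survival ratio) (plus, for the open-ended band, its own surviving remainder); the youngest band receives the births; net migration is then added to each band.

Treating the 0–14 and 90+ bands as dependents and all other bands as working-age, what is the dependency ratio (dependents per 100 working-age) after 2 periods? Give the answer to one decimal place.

After projecting period 1:
Births: 7450 * 0.491 = 3658, 3000 * 0.476 = 1428 ⇒ total 5086
15–29: 2600 * 0.961 = 2499
30–44: 7450 * 0.954 = 7107
45–59: 3000 * 0.964 = 2892
60–74: 7100 * 0.946 = 6717
75–89: 3700 * 0.926 = 3426
90+: 5950 * 0.913 + 4450 * 0.44 = 5432 + 1958 = 7390
Net migration: 0–14 + 330 → 5416; 15–29 + 200 → 2699; 30–44 − 30 → 7077; 45–59 − 170 → 2722; 60–74 − 100 → 6617; 75–89 − 160 → 3266; 90+ − 190 → 7200
Giving 5416 / 2699 / 7077 / 2722 / 6617 / 3266 / 7200.
After projecting period 2:
Births: 2699 * 0.491 = 1325, 7077 * 0.476 = 3369 ⇒ total 4694
15–29: 5416 * 0.961 = 5205
30–44: 2699 * 0.954 = 2575
45–59: 7077 * 0.964 = 6822
60–74: 2722 * 0.946 = 2575
75–89: 6617 * 0.926 = 6127
90+: 3266 * 0.913 + 7200 * 0.44 = 2982 + 3168 = 6150
Net migration: 0–14 + 330 → 5024; 15–29 + 200 → 5405; 30–44 − 30 → 2545; 45–59 − 170 → 6652; 60–74 − 100 → 2475; 75–89 − 160 → 5967; 90+ − 190 → 5960
Giving 5024 / 5405 / 2545 / 6652 / 2475 / 5967 / 5960.
Dependents (band 0–14 + band 90+) = 5024 + 5960 = 10984; working-age = 23044; ratio = 10984/23044 × 100 = 47.7

47.7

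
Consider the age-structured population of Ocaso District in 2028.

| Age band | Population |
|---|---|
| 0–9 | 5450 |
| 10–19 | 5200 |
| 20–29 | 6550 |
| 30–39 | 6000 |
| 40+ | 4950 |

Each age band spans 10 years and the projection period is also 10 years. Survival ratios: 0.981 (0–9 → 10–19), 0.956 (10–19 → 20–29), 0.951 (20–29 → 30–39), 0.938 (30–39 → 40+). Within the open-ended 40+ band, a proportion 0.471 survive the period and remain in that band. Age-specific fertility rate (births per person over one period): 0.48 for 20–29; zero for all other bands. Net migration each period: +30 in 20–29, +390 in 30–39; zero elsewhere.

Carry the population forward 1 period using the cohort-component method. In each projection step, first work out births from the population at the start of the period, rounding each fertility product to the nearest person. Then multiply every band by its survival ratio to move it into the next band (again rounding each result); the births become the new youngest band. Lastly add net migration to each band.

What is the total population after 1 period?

Period 1.
Births: 6550 * 0.48 = 3144
10–19: 5450 * 0.981 = 5346
20–29: 5200 * 0.956 = 4971
30–39: 6550 * 0.951 = 6229
40+: 6000 * 0.938 + 4950 * 0.471 = 5628 + 2331 = 7959
Net migration: 20–29 + 30 → 5001; 30–39 + 390 → 6619
Giving 3144 / 5346 / 5001 / 6619 / 7959.
Total after period 1: 3144 + 5346 + 5001 + 6619 + 7959 = 28069

28069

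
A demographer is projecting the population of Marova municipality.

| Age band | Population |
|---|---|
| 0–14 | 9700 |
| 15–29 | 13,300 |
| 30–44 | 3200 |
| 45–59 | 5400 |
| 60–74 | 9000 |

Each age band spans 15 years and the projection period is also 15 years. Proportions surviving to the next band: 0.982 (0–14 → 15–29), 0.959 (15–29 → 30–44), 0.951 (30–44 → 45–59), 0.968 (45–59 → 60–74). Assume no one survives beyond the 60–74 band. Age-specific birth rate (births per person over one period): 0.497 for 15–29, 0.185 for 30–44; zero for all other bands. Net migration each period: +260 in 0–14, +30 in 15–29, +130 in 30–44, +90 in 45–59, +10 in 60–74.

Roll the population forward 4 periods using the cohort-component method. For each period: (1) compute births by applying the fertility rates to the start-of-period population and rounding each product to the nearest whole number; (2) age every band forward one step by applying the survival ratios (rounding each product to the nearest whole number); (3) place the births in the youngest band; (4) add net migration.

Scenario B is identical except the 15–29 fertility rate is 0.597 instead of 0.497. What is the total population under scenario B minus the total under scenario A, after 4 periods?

5099

— Period 1 —
Births: 13300 * 0.497 = 6610  |  3200 * 0.185 = 592 ⇒ total 7202
15–29: 9700 * 0.982 = 9525
30–44: 13300 * 0.959 = 12755
45–59: 3200 * 0.951 = 3043
60–74: 5400 * 0.968 = 5227
Net migration: 0–14 + 260 → 7462; 15–29 + 30 → 9555; 30–44 + 130 → 12885; 45–59 + 90 → 3133; 60–74 + 10 → 5237
Giving 7462 / 9555 / 12885 / 3133 / 5237.
— Period 2 —
Births: 9555 * 0.497 = 4749  |  12885 * 0.185 = 2384 ⇒ total 7133
15–29: 7462 * 0.982 = 7328
30–44: 9555 * 0.959 = 9163
45–59: 12885 * 0.951 = 12254
60–74: 3133 * 0.968 = 3033
Net migration: 0–14 + 260 → 7393; 15–29 + 30 → 7358; 30–44 + 130 → 9293; 45–59 + 90 → 12344; 60–74 + 10 → 3043
Giving 7393 / 7358 / 9293 / 12344 / 3043.
— Period 3 —
Births: 7358 * 0.497 = 3657  |  9293 * 0.185 = 1719 ⇒ total 5376
15–29: 7393 * 0.982 = 7260
30–44: 7358 * 0.959 = 7056
45–59: 9293 * 0.951 = 8838
60–74: 12344 * 0.968 = 11949
Net migration: 0–14 + 260 → 5636; 15–29 + 30 → 7290; 30–44 + 130 → 7186; 45–59 + 90 → 8928; 60–74 + 10 → 11959
Giving 5636 / 7290 / 7186 / 8928 / 11959.
— Period 4 —
Births: 7290 * 0.497 = 3623  |  7186 * 0.185 = 1329 ⇒ total 4952
15–29: 5636 * 0.982 = 5535
30–44: 7290 * 0.959 = 6991
45–59: 7186 * 0.951 = 6834
60–74: 8928 * 0.968 = 8642
Net migration: 0–14 + 260 → 5212; 15–29 + 30 → 5565; 30–44 + 130 → 7121; 45–59 + 90 → 6924; 60–74 + 10 → 8652
Giving 5212 / 5565 / 7121 / 6924 / 8652.
Scenario A total after 4 periods: 33474
Scenario B projection —
— Period 1 —
Births: 13300 * 0.597 = 7940  |  3200 * 0.185 = 592 ⇒ total 8532
15–29: 9700 * 0.982 = 9525
30–44: 13300 * 0.959 = 12755
45–59: 3200 * 0.951 = 3043
60–74: 5400 * 0.968 = 5227
Net migration: 0–14 + 260 → 8792; 15–29 + 30 → 9555; 30–44 + 130 → 12885; 45–59 + 90 → 3133; 60–74 + 10 → 5237
Giving 8792 / 9555 / 12885 / 3133 / 5237.
— Period 2 —
Births: 9555 * 0.597 = 5704  |  12885 * 0.185 = 2384 ⇒ total 8088
15–29: 8792 * 0.982 = 8634
30–44: 9555 * 0.959 = 9163
45–59: 12885 * 0.951 = 12254
60–74: 3133 * 0.968 = 3033
Net migration: 0–14 + 260 → 8348; 15–29 + 30 → 8664; 30–44 + 130 → 9293; 45–59 + 90 → 12344; 60–74 + 10 → 3043
Giving 8348 / 8664 / 9293 / 12344 / 3043.
— Period 3 —
Births: 8664 * 0.597 = 5172  |  9293 * 0.185 = 1719 ⇒ total 6891
15–29: 8348 * 0.982 = 8198
30–44: 8664 * 0.959 = 8309
45–59: 9293 * 0.951 = 8838
60–74: 12344 * 0.968 = 11949
Net migration: 0–14 + 260 → 7151; 15–29 + 30 → 8228; 30–44 + 130 → 8439; 45–59 + 90 → 8928; 60–74 + 10 → 11959
Giving 7151 / 8228 / 8439 / 8928 / 11959.
— Period 4 —
Births: 8228 * 0.597 = 4912  |  8439 * 0.185 = 1561 ⇒ total 6473
15–29: 7151 * 0.982 = 7022
30–44: 8228 * 0.959 = 7891
45–59: 8439 * 0.951 = 8025
60–74: 8928 * 0.968 = 8642
Net migration: 0–14 + 260 → 6733; 15–29 + 30 → 7052; 30–44 + 130 → 8021; 45–59 + 90 → 8115; 60–74 + 10 → 8652
Giving 6733 / 7052 / 8021 / 8115 / 8652.
Scenario B total after 4 periods: 38573
Difference B − A = 38573 − 33474 = 5099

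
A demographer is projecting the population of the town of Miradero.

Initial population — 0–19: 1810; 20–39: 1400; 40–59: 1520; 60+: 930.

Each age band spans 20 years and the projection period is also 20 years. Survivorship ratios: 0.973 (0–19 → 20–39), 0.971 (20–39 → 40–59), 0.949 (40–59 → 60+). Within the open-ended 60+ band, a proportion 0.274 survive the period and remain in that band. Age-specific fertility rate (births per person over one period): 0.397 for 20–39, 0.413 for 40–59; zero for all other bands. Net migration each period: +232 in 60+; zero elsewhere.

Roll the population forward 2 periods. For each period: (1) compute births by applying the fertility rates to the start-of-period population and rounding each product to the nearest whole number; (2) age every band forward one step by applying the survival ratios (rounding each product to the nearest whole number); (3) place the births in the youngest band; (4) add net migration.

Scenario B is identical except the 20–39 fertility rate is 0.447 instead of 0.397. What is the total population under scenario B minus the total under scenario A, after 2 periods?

156

Let band 1 be 0–19 through band 4 = 60+.
After projecting period 1:
Births: 1400 × 0.397 = 556, 1520 × 0.413 = 628 → total 1184
Band 2: 1810 × 0.973 = 1761
Band 3: 1400 × 0.971 = 1359
Band 4: 1520 × 0.949 + 930 × 0.274 = 1442 + 255 = 1697
Net migration: Band 4 + 232 → 1929
Giving 1184 / 1761 / 1359 / 1929.
After projecting period 2:
Births: 1761 × 0.397 = 699, 1359 × 0.413 = 561 → total 1260
Band 2: 1184 × 0.973 = 1152
Band 3: 1761 × 0.971 = 1710
Band 4: 1359 × 0.949 + 1929 × 0.274 = 1290 + 529 = 1819
Net migration: Band 4 + 232 → 2051
Giving 1260 / 1152 / 1710 / 2051.
Scenario A total after 2 periods: 6173
Scenario B projection —
After projecting period 1:
Births: 1400 × 0.447 = 626, 1520 × 0.413 = 628 → total 1254
Band 2: 1810 × 0.973 = 1761
Band 3: 1400 × 0.971 = 1359
Band 4: 1520 × 0.949 + 930 × 0.274 = 1442 + 255 = 1697
Net migration: Band 4 + 232 → 1929
Giving 1254 / 1761 / 1359 / 1929.
After projecting period 2:
Births: 1761 × 0.447 = 787, 1359 × 0.413 = 561 → total 1348
Band 2: 1254 × 0.973 = 1220
Band 3: 1761 × 0.971 = 1710
Band 4: 1359 × 0.949 + 1929 × 0.274 = 1290 + 529 = 1819
Net migration: Band 4 + 232 → 2051
Giving 1348 / 1220 / 1710 / 2051.
Scenario B total after 2 periods: 6329
Difference B − A = 6329 − 6173 = 156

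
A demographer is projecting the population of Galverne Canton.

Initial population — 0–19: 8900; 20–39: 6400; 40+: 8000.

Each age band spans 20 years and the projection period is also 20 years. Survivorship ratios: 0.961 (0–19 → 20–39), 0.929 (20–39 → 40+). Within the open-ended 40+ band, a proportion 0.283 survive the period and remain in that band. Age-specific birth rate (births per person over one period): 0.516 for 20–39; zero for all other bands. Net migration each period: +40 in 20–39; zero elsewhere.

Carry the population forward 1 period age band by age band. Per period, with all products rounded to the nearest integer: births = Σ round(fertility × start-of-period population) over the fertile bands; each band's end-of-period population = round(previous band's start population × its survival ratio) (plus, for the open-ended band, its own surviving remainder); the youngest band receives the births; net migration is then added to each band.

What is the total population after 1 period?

20105

Numbering the groups 1..3 from youngest to oldest:
Period 1.
Births: 6400 * 0.516 = 3302
Group 2: 8900 * 0.961 = 8553
Group 3: 6400 * 0.929 + 8000 * 0.283 = 5946 + 2264 = 8210
Net migration: Group 2 + 40 → 8593
Population now: 0–19=3302, 20–39=8593, 40+=8210
Total after period 1: 3302 + 8593 + 8210 = 20105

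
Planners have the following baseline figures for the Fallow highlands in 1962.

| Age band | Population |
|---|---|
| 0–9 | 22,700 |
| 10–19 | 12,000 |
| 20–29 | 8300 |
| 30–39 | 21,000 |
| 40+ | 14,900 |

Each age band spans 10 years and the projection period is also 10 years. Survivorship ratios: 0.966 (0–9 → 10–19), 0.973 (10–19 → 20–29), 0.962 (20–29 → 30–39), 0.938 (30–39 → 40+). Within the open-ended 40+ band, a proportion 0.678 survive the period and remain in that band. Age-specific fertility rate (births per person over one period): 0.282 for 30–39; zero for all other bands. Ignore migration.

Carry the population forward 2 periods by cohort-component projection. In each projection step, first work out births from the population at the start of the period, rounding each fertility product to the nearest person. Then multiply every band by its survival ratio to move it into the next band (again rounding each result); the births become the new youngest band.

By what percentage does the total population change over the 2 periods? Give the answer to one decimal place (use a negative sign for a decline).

-13.5

Let band 1 be 0–9 through band 5 = 40+.
[period 1]
Births: 21000 × 0.282 = 5922
Band 2: 22700 × 0.966 = 21928
Band 3: 12000 × 0.973 = 11676
Band 4: 8300 × 0.962 = 7985
Band 5: 21000 × 0.938 + 14900 × 0.678 = 19698 + 10102 = 29800
Population now: 0–9=5922, 10–19=21928, 20–29=11676, 30–39=7985, 40+=29800
[period 2]
Births: 7985 × 0.282 = 2252
Band 2: 5922 × 0.966 = 5721
Band 3: 21928 × 0.973 = 21336
Band 4: 11676 × 0.962 = 11232
Band 5: 7985 × 0.938 + 29800 × 0.678 = 7490 + 20204 = 27694
Population now: 0–9=2252, 10–19=5721, 20–29=21336, 30–39=11232, 40+=27694
Total: 78900 → 68235; change = -10665; percentage change = -13.5%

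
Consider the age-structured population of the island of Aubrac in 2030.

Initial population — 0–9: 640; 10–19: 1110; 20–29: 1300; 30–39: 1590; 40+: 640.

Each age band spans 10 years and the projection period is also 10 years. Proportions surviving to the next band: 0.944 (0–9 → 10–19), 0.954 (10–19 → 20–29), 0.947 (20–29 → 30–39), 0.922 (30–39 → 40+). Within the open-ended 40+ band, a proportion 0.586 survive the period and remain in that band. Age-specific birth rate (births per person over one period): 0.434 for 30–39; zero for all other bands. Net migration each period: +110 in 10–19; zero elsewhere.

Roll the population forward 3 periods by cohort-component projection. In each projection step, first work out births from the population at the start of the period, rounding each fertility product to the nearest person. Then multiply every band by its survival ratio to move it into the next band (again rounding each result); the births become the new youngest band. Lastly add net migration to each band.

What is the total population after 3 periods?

4642

Period 1.
Births: 1590 × 0.434 = 690
10–19: 640 × 0.944 = 604
20–29: 1110 × 0.954 = 1059
30–39: 1300 × 0.947 = 1231
40+: 1590 × 0.922 + 640 × 0.586 = 1466 + 375 = 1841
Net migration: 10–19 + 110 → 714
End of period: [690, 714, 1059, 1231, 1841]
Period 2.
Births: 1231 × 0.434 = 534
10–19: 690 × 0.944 = 651
20–29: 714 × 0.954 = 681
30–39: 1059 × 0.947 = 1003
40+: 1231 × 0.922 + 1841 × 0.586 = 1135 + 1079 = 2214
Net migration: 10–19 + 110 → 761
End of period: [534, 761, 681, 1003, 2214]
Period 3.
Births: 1003 × 0.434 = 435
10–19: 534 × 0.944 = 504
20–29: 761 × 0.954 = 726
30–39: 681 × 0.947 = 645
40+: 1003 × 0.922 + 2214 × 0.586 = 925 + 1297 = 2222
Net migration: 10–19 + 110 → 614
End of period: [435, 614, 726, 645, 2222]
Total after period 3: 435 + 614 + 726 + 645 + 2222 = 4642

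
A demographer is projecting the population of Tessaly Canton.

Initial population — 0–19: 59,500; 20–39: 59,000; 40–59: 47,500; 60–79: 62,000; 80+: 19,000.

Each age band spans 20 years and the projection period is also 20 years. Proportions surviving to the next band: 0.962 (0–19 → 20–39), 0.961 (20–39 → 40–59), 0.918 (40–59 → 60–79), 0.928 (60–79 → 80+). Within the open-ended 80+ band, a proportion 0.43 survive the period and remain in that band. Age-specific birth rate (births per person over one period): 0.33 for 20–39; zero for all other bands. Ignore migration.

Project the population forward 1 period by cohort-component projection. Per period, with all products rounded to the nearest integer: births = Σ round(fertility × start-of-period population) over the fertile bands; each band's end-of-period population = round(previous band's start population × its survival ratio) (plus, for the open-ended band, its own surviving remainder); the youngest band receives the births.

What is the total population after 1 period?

Let band 1 be 0–19 through band 5 = 80+.
Period 1.
Births: 59000 * 0.33 = 19470
Band 2: 59500 * 0.962 = 57239
Band 3: 59000 * 0.961 = 56699
Band 4: 47500 * 0.918 = 43605
Band 5: 62000 * 0.928 + 19000 * 0.43 = 57536 + 8170 = 65706
Population now: 0–19=19470, 20–39=57239, 40–59=56699, 60–79=43605, 80+=65706
Total after period 1: 19470 + 57239 + 56699 + 43605 + 65706 = 242719

242719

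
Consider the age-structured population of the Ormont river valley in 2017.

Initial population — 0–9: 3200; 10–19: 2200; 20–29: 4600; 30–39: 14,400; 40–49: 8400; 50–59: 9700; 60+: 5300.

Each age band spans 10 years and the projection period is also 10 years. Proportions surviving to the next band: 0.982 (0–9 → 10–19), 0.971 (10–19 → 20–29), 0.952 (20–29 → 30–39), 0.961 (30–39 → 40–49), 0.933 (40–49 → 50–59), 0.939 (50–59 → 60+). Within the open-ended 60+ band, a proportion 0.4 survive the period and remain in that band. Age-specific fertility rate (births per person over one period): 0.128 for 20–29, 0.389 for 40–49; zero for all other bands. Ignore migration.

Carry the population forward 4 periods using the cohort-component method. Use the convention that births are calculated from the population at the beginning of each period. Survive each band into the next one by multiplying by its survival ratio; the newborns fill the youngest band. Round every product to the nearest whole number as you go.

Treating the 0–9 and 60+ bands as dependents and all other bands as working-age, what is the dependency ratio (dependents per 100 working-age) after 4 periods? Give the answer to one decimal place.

75.2

(Groups numbered youngest = 1 to oldest = 7.)
Period 1.
Births: 4600 * 0.128 = 589 ; 8400 * 0.389 = 3268 → 3857
Group 2: 3200 * 0.982 = 3142
Group 3: 2200 * 0.971 = 2136
Group 4: 4600 * 0.952 = 4379
Group 5: 14400 * 0.961 = 13838
Group 6: 8400 * 0.933 = 7837
Group 7: 9700 * 0.939 + 5300 * 0.4 = 9108 + 2120 = 11228
Giving 3857 / 3142 / 2136 / 4379 / 13838 / 7837 / 11228.
Period 2.
Births: 2136 * 0.128 = 273 ; 13838 * 0.389 = 5383 → 5656
Group 2: 3857 * 0.982 = 3788
Group 3: 3142 * 0.971 = 3051
Group 4: 2136 * 0.952 = 2033
Group 5: 4379 * 0.961 = 4208
Group 6: 13838 * 0.933 = 12911
Group 7: 7837 * 0.939 + 11228 * 0.4 = 7359 + 4491 = 11850
Giving 5656 / 3788 / 3051 / 2033 / 4208 / 12911 / 11850.
Period 3.
Births: 3051 * 0.128 = 391 ; 4208 * 0.389 = 1637 → 2028
Group 2: 5656 * 0.982 = 5554
Group 3: 3788 * 0.971 = 3678
Group 4: 3051 * 0.952 = 2905
Group 5: 2033 * 0.961 = 1954
Group 6: 4208 * 0.933 = 3926
Group 7: 12911 * 0.939 + 11850 * 0.4 = 12123 + 4740 = 16863
Giving 2028 / 5554 / 3678 / 2905 / 1954 / 3926 / 16863.
Period 4.
Births: 3678 * 0.128 = 471 ; 1954 * 0.389 = 760 → 1231
Group 2: 2028 * 0.982 = 1991
Group 3: 5554 * 0.971 = 5393
Group 4: 3678 * 0.952 = 3501
Group 5: 2905 * 0.961 = 2792
Group 6: 1954 * 0.933 = 1823
Group 7: 3926 * 0.939 + 16863 * 0.4 = 3687 + 6745 = 10432
Giving 1231 / 1991 / 5393 / 3501 / 2792 / 1823 / 10432.
Dependents (band 0–9 + band 60+) = 1231 + 10432 = 11663; working-age = 15500; ratio = 11663/15500 × 100 = 75.2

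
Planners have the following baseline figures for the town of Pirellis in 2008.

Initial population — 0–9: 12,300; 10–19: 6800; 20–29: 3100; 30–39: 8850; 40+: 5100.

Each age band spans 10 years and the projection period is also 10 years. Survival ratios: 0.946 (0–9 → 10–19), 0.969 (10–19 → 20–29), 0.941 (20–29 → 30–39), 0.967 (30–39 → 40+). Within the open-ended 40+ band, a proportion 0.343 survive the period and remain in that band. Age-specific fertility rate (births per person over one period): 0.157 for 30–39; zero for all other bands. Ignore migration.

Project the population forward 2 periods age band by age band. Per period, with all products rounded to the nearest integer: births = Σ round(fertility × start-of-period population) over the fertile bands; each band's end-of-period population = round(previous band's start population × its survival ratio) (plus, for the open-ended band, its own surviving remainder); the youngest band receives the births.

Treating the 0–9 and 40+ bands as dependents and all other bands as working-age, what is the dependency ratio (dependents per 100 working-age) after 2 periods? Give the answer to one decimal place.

Numbering the groups 1..5 from youngest to oldest:
Period 1:
Births: 8850 * 0.157 = 1389
Group 2: 12300 * 0.946 = 11636
Group 3: 6800 * 0.969 = 6589
Group 4: 3100 * 0.941 = 2917
Group 5: 8850 * 0.967 + 5100 * 0.343 = 8558 + 1749 = 10307
Giving 1389 / 11636 / 6589 / 2917 / 10307.
Period 2:
Births: 2917 * 0.157 = 458
Group 2: 1389 * 0.946 = 1314
Group 3: 11636 * 0.969 = 11275
Group 4: 6589 * 0.941 = 6200
Group 5: 2917 * 0.967 + 10307 * 0.343 = 2821 + 3535 = 6356
Giving 458 / 1314 / 11275 / 6200 / 6356.
Dependents (band 0–9 + band 40+) = 458 + 6356 = 6814; working-age = 18789; ratio = 6814/18789 × 100 = 36.3

36.3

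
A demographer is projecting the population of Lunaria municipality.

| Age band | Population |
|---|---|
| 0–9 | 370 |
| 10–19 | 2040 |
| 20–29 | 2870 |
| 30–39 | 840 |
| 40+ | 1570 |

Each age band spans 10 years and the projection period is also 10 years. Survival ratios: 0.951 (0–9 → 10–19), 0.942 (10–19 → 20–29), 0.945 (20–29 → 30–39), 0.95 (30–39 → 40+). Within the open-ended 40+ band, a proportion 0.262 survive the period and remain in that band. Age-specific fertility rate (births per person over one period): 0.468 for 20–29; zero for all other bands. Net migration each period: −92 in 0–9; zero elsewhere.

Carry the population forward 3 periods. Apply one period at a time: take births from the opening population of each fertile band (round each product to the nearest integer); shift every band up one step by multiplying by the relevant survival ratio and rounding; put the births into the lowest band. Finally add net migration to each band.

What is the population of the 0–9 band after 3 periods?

63

Call the bands 1 to 5, youngest first.
After projecting period 1:
Births: 2870 × 0.468 = 1343
Band 2: 370 × 0.951 = 352
Band 3: 2040 × 0.942 = 1922
Band 4: 2870 × 0.945 = 2712
Band 5: 840 × 0.95 + 1570 × 0.262 = 798 + 411 = 1209
Net migration: Band 1 − 92 → 1251
→ [1251, 352, 1922, 2712, 1209]
After projecting period 2:
Births: 1922 × 0.468 = 899
Band 2: 1251 × 0.951 = 1190
Band 3: 352 × 0.942 = 332
Band 4: 1922 × 0.945 = 1816
Band 5: 2712 × 0.95 + 1209 × 0.262 = 2576 + 317 = 2893
Net migration: Band 1 − 92 → 807
→ [807, 1190, 332, 1816, 2893]
After projecting period 3:
Births: 332 × 0.468 = 155
Band 2: 807 × 0.951 = 767
Band 3: 1190 × 0.942 = 1121
Band 4: 332 × 0.945 = 314
Band 5: 1816 × 0.95 + 2893 × 0.262 = 1725 + 758 = 2483
Net migration: Band 1 − 92 → 63
→ [63, 767, 1121, 314, 2483]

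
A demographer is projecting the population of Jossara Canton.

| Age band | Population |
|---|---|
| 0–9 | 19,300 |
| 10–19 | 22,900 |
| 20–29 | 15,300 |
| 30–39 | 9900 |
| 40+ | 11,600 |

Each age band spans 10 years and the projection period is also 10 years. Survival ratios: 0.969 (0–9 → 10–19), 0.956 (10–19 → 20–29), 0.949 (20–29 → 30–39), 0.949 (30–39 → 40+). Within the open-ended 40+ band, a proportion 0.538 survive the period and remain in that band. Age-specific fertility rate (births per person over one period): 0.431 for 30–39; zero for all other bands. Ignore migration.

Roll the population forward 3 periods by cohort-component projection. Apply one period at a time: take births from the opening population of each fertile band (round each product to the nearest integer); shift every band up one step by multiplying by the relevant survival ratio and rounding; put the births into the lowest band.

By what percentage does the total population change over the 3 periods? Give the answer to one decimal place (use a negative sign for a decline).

-14.4

Let band 1 be 0–9 through band 5 = 40+.
Period 1:
Births: 9900 × 0.431 = 4267
Band 2: 19300 × 0.969 = 18702
Band 3: 22900 × 0.956 = 21892
Band 4: 15300 × 0.949 = 14520
Band 5: 9900 × 0.949 + 11600 × 0.538 = 9395 + 6241 = 15636
End of period: [4267, 18702, 21892, 14520, 15636]
Period 2:
Births: 14520 × 0.431 = 6258
Band 2: 4267 × 0.969 = 4135
Band 3: 18702 × 0.956 = 17879
Band 4: 21892 × 0.949 = 20776
Band 5: 14520 × 0.949 + 15636 × 0.538 = 13779 + 8412 = 22191
End of period: [6258, 4135, 17879, 20776, 22191]
Period 3:
Births: 20776 × 0.431 = 8954
Band 2: 6258 × 0.969 = 6064
Band 3: 4135 × 0.956 = 3953
Band 4: 17879 × 0.949 = 16967
Band 5: 20776 × 0.949 + 22191 × 0.538 = 19716 + 11939 = 31655
End of period: [8954, 6064, 3953, 16967, 31655]
Total: 79000 → 67593; change = -11407; percentage change = -14.4%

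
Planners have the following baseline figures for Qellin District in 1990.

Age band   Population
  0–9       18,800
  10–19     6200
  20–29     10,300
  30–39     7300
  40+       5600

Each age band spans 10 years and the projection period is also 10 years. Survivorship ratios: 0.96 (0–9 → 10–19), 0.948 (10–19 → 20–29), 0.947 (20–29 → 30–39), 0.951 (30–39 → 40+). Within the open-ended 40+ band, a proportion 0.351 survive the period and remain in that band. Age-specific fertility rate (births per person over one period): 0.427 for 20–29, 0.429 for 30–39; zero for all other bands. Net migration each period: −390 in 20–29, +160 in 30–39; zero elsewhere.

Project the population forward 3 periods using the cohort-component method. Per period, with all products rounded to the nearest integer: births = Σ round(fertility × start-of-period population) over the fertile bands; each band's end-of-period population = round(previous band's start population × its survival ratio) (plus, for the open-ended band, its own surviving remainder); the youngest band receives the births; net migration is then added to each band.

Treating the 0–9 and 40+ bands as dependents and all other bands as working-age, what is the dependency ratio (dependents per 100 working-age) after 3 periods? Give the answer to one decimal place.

65.8

[period 1]
Births: 10300 × 0.427 = 4398  |  7300 × 0.429 = 3132 ⇒ total 7530
10–19: 18800 × 0.96 = 18048
20–29: 6200 × 0.948 = 5878
30–39: 10300 × 0.947 = 9754
40+: 7300 × 0.951 + 5600 × 0.351 = 6942 + 1966 = 8908
Net migration: 20–29 − 390 → 5488; 30–39 + 160 → 9914
→ [7530, 18048, 5488, 9914, 8908]
[period 2]
Births: 5488 × 0.427 = 2343  |  9914 × 0.429 = 4253 ⇒ total 6596
10–19: 7530 × 0.96 = 7229
20–29: 18048 × 0.948 = 17110
30–39: 5488 × 0.947 = 5197
40+: 9914 × 0.951 + 8908 × 0.351 = 9428 + 3127 = 12555
Net migration: 20–29 − 390 → 16720; 30–39 + 160 → 5357
→ [6596, 7229, 16720, 5357, 12555]
[period 3]
Births: 16720 × 0.427 = 7139  |  5357 × 0.429 = 2298 ⇒ total 9437
10–19: 6596 × 0.96 = 6332
20–29: 7229 × 0.948 = 6853
30–39: 16720 × 0.947 = 15834
40+: 5357 × 0.951 + 12555 × 0.351 = 5095 + 4407 = 9502
Net migration: 20–29 − 390 → 6463; 30–39 + 160 → 15994
→ [9437, 6332, 6463, 15994, 9502]
Dependents (band 0–9 + band 40+) = 9437 + 9502 = 18939; working-age = 28789; ratio = 18939/28789 × 100 = 65.8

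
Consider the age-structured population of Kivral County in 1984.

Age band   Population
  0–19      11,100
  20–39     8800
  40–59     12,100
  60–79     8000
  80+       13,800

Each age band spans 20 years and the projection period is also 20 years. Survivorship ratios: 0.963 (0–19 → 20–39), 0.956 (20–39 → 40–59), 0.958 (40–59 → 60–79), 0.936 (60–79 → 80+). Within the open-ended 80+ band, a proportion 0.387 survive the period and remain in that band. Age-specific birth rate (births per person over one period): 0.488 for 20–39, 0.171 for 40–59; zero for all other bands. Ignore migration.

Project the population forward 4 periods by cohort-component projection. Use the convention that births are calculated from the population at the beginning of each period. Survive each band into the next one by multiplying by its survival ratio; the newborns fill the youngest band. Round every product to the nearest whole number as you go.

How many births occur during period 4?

4130

[period 1]
Births: 8800 * 0.488 = 4294, 12100 * 0.171 = 2069 → 6363
20–39: 11100 * 0.963 = 10689
40–59: 8800 * 0.956 = 8413
60–79: 12100 * 0.958 = 11592
80+: 8000 * 0.936 + 13800 * 0.387 = 7488 + 5341 = 12829
Population now: 0–19=6363, 20–39=10689, 40–59=8413, 60–79=11592, 80+=12829
[period 2]
Births: 10689 * 0.488 = 5216, 8413 * 0.171 = 1439 → 6655
20–39: 6363 * 0.963 = 6128
40–59: 10689 * 0.956 = 10219
60–79: 8413 * 0.958 = 8060
80+: 11592 * 0.936 + 12829 * 0.387 = 10850 + 4965 = 15815
Population now: 0–19=6655, 20–39=6128, 40–59=10219, 60–79=8060, 80+=15815
[period 3]
Births: 6128 * 0.488 = 2990, 10219 * 0.171 = 1747 → 4737
20–39: 6655 * 0.963 = 6409
40–59: 6128 * 0.956 = 5858
60–79: 10219 * 0.958 = 9790
80+: 8060 * 0.936 + 15815 * 0.387 = 7544 + 6120 = 13664
Population now: 0–19=4737, 20–39=6409, 40–59=5858, 60–79=9790, 80+=13664
[period 4]
Births: 6409 * 0.488 = 3128, 5858 * 0.171 = 1002 → 4130
20–39: 4737 * 0.963 = 4562
40–59: 6409 * 0.956 = 6127
60–79: 5858 * 0.958 = 5612
80+: 9790 * 0.936 + 13664 * 0.387 = 9163 + 5288 = 14451
Population now: 0–19=4130, 20–39=4562, 40–59=6127, 60–79=5612, 80+=14451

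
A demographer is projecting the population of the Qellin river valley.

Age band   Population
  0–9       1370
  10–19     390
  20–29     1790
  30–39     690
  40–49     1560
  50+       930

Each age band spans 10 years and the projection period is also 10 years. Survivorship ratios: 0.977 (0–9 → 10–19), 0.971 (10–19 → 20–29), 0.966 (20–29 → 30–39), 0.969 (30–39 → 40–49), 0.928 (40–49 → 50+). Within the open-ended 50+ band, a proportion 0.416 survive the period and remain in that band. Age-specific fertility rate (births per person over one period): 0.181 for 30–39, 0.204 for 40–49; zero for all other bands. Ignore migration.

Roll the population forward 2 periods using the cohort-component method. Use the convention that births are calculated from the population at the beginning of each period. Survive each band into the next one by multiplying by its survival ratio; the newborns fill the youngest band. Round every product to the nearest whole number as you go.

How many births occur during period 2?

449

Call the bands 1 to 6, youngest first.
— Period 1 —
Births: 690 × 0.181 = 125 ; 1560 × 0.204 = 318 → 443
Band 2: 1370 × 0.977 = 1338
Band 3: 390 × 0.971 = 379
Band 4: 1790 × 0.966 = 1729
Band 5: 690 × 0.969 = 669
Band 6: 1560 × 0.928 + 930 × 0.416 = 1448 + 387 = 1835
Giving 443 / 1338 / 379 / 1729 / 669 / 1835.
— Period 2 —
Births: 1729 × 0.181 = 313 ; 669 × 0.204 = 136 → 449
Band 2: 443 × 0.977 = 433
Band 3: 1338 × 0.971 = 1299
Band 4: 379 × 0.966 = 366
Band 5: 1729 × 0.969 = 1675
Band 6: 669 × 0.928 + 1835 × 0.416 = 621 + 763 = 1384
Giving 449 / 433 / 1299 / 366 / 1675 / 1384.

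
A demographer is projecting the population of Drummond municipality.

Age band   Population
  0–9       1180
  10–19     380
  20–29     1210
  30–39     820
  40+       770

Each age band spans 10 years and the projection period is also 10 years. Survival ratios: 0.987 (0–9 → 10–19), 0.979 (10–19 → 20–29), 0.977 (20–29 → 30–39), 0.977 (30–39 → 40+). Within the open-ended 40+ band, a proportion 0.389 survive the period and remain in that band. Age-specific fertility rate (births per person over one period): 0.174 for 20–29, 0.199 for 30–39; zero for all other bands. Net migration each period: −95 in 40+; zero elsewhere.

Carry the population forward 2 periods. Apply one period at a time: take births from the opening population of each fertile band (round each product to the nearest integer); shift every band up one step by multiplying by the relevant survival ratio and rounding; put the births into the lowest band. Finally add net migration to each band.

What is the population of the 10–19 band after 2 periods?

[period 1]
Births: 1210 × 0.174 = 211, 820 × 0.199 = 163 → total 374
10–19: 1180 × 0.987 = 1165
20–29: 380 × 0.979 = 372
30–39: 1210 × 0.977 = 1182
40+: 820 × 0.977 + 770 × 0.389 = 801 + 300 = 1101
Net migration: 40+ − 95 → 1006
End of period: [374, 1165, 372, 1182, 1006]
[period 2]
Births: 372 × 0.174 = 65, 1182 × 0.199 = 235 → total 300
10–19: 374 × 0.987 = 369
20–29: 1165 × 0.979 = 1141
30–39: 372 × 0.977 = 363
40+: 1182 × 0.977 + 1006 × 0.389 = 1155 + 391 = 1546
Net migration: 40+ − 95 → 1451
End of period: [300, 369, 1141, 363, 1451]

369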